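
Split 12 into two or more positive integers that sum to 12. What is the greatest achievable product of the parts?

81

Fill f[k] for k=2..12: at each k try every first piece i and multiply by the better of (k−i) uncut or f[k−i].
f[2] = 1·max(1,0) = 1·1 = 1
f[3] = max(1·2, 2·1) = 2
f[4] = max(1·3, 2·2, 3·1) = 4
f[5] = max(1·4, 2·3, 3·2, 4·1) = 6
f[6] = max(1·6, 2·4, 3·3, 4·2, 5·1) = 9
f[7] = max(1·9, 2·6, 3·4, 4·3, 5·2, 6·1) = 12
f[8] = max(1·12, 2·9, 3·6, …, 6·2, 7·1) = 18
f[9] = max(1·18, 2·12, 3·9, …, 7·2, 8·1) = 27
f[10] = max(1·27, 2·18, 3·12, …, 8·2, 9·1) = 36
f[11] = max(1·36, 2·27, 3·18, …, 9·2, 10·1) = 54
f[12] = max(1·54, 2·36, 3·27, …, 10·2, 11·1) = 81
One optimal split: 3 + 3 + 3 + 3; product 3·3·3·3 = 81.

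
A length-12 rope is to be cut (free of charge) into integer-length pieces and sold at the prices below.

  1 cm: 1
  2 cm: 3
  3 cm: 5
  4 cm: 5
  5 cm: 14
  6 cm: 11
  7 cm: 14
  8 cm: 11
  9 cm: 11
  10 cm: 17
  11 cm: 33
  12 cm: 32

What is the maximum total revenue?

Build best[k] bottom-up: best[k] = max over allowed piece i of (p[i] + best[k−i]).
best[1] = 1
best[2] = 3
best[3] = 5
best[4] = 6  (first piece 1, then best[3]=5)
best[5] = 14
best[6] = 15  (first piece 1, then best[5]=14)
best[7] = 17  (first piece 2, then best[5]=14)
best[8] = 19  (first piece 3, then best[5]=14)
best[9] = 20  (first piece 1, then best[8]=19)
best[10] = 28  (first piece 5, then best[5]=14)
best[11] = 33
best[12] = 34  (first piece 1, then best[11]=33)
One optimal cutting: 11 + 1 → 33 + 1 = 34.

34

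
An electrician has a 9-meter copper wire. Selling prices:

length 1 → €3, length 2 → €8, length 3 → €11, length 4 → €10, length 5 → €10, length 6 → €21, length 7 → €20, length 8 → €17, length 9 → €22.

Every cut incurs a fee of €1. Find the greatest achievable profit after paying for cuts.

32

Let net[k] be the best obtainable value from length k. For each k, try every first piece i and keep the best of price[i] + net[k−i] minus the 1 cut fee when i<k.
net[1] = 3
net[2] = max(3+3-1, 8+0) = 8
net[3] = max(3+8-1, 8+3-1, 11+0) = 11
net[4] = max(3+11-1, 8+8-1, 11+3-1, 10+0) = 15
net[5] = max(3+15-1, 8+11-1, 11+8-1, 10+3-1, 10+0) = 18
net[6] = max(3+18-1, 8+15-1, 11+11-1, 10+8-1, 10+3-1, 21+0) = 22
net[7] = max(3+22-1, 8+18-1, 11+15-1, …, 21+3-1, 20+0) = 25
net[8] = max(3+25-1, 8+22-1, 11+18-1, …, 20+3-1, 17+0) = 29
net[9] = max(3+29-1, 8+25-1, 11+22-1, …, 17+3-1, 22+0) = 32
One optimal plan: pieces 3 + 2 + 2 + 2 (3 cuts) → €35 − €3 = €32.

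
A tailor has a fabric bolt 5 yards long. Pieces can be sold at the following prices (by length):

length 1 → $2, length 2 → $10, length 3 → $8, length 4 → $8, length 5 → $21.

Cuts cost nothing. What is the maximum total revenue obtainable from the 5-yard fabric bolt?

22

Consider every possible first cut. R[k] is the best of p[i]+R[k−i] over all sellable i≤k.
R[1] = 2
R[2] = max(2+2, 10+0) = 10
R[3] = max(2+10, 10+2, 8+0) = 12
R[4] = max(2+12, 10+10, 8+2, 8+0) = 20
R[5] = max(2+20, 10+12, 8+10, 8+2, 21+0) = 22
One optimal cutting: 2 + 2 + 1 → $10 + $10 + $2 = $22.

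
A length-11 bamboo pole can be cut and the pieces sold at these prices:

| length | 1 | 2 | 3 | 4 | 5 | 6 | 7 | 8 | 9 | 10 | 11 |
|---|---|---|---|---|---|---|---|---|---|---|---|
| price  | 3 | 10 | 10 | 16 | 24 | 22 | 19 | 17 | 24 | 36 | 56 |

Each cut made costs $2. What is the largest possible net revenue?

56

Build v[k] bottom-up: v[k] = max over allowed piece i of (p[i] + v[k−i]) − 2 per cut.
v[1] = 3
v[2] = 10
v[3] = 11  (first piece 1, then v[2]=10)
v[4] = 18  (first piece 2, then v[2]=10)
v[5] = 24
v[6] = 26  (first piece 2, then v[4]=18)
v[7] = 32  (first piece 2, then v[5]=24)
v[8] = 34  (first piece 2, then v[6]=26)
v[9] = 40  (first piece 2, then v[7]=32)
v[10] = 46  (first piece 5, then v[5]=24)
v[11] = 56
Best is to make no cuts and sell whole for $56.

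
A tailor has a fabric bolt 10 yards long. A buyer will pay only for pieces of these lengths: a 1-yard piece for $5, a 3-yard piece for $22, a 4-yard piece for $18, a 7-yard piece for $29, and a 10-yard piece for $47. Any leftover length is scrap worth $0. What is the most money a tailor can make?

71

Let r[k] be the best obtainable value from length k. For each k, try every first piece i and keep the best of price[i] + r[k−i].
r[1] = 5
r[2] = 10  (first piece 1, then r[1]=5)
r[3] = 22
r[4] = 27  (first piece 1, then r[3]=22)
r[5] = 32  (first piece 1, then r[4]=27)
r[6] = 44  (first piece 3, then r[3]=22)
r[7] = 49  (first piece 1, then r[6]=44)
r[8] = 54  (first piece 1, then r[7]=49)
r[9] = 66  (first piece 3, then r[6]=44)
r[10] = 71  (first piece 1, then r[9]=66)
One optimal cutting: 3 + 3 + 3 + 1 → $71.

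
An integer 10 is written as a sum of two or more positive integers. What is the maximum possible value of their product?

Define P[k] = max over 1≤i<k of i · max(k−i, P[k−i]); the inner max lets the remainder stay uncut if that's better.
Small cases: P[2]=1.
P[3] = max(1×2, 2×1) = 2
P[4] = max(1×3, 2×2, 3×1) = 4
P[5] = max(1×4, 2×3, 3×2, 4×1) = 6
P[6] = max(1×6, 2×4, 3×3, 4×2, 5×1) = 9
P[7] = max(1×9, 2×6, 3×4, 4×3, 5×2, 6×1) = 12
P[8] = max(1×12, 2×9, 3×6, …, 6×2, 7×1) = 18
P[9] = max(1×18, 2×12, 3×9, …, 7×2, 8×1) = 27
P[10] = max(1×27, 2×18, 3×12, …, 8×2, 9×1) = 36
One optimal split: 3 + 3 + 2 + 2; product 3×3×2×2 = 36.

36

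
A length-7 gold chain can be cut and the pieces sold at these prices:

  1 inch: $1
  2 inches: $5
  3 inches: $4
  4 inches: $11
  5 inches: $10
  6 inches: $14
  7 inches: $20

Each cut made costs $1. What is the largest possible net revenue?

Consider every possible first cut. net[k] is the best of p[i]+net[k−i] over all sellable i≤k, charging 1 whenever i<k.
net[1] = 1
net[2] = 5
net[3] = 5  (first piece 1, then net[2]=5)
net[4] = 11
net[5] = 11  (first piece 1, then net[4]=11)
net[6] = 15  (first piece 2, then net[4]=11)
net[7] = 20
Best is to make no cuts and sell whole for $20.

20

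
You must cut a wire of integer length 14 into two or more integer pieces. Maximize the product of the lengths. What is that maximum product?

162

Fill P[k] for k=2..14: at each k try every first piece i and multiply by the better of (k−i) uncut or P[k−i].
P[2] = 1·max(1,0) = 1·1 = 1
P[3] = 1·max(2,1) = 1·2 = 2
P[4] = 2·max(2,1) = 2·2 = 4
P[5] = 2·max(3,2) = 2·3 = 6
P[6] = 3·max(3,2) = 3·3 = 9
P[7] = 2·max(5,6) = 2·6 = 12
P[8] = 2·max(6,9) = 2·9 = 18
P[9] = 3·max(6,9) = 3·9 = 27
P[10] = 2·max(8,18) = 2·18 = 36
P[11] = 2·max(9,27) = 2·27 = 54
P[12] = 3·max(9,27) = 3·27 = 81
P[13] = 2·max(11,54) = 2·54 = 108
P[14] = 2·max(12,81) = 2·81 = 162
One optimal split: 3 + 3 + 3 + 3 + 2; product 3·3·3·3·2 = 162.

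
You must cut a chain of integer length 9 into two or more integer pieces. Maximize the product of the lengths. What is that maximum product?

Fill g[k] for k=2..9: at each k try every first piece i and multiply by the better of (k−i) uncut or g[k−i].
g[2] = 1×max(1,0) = 1×1 = 1
g[3] = 1×max(2,1) = 1×2 = 2
g[4] = 2×max(2,1) = 2×2 = 4
g[5] = 2×max(3,2) = 2×3 = 6
g[6] = 3×max(3,2) = 3×3 = 9
g[7] = 2×max(5,6) = 2×6 = 12
g[8] = 2×max(6,9) = 2×9 = 18
g[9] = 3×max(6,9) = 3×9 = 27
One optimal split: 3 + 3 + 3; product 3×3×3 = 27.

27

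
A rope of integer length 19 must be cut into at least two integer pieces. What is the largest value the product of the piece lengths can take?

Define P[k] = max over 1≤i<k of i · max(k−i, P[k−i]); the inner max lets the remainder stay uncut if that's better.
P[2] = 1*max(1,0) = 1*1 = 1
P[3] = 1*max(2,1) = 1*2 = 2
P[4] = 2*max(2,1) = 2*2 = 4
P[5] = 2*max(3,2) = 2*3 = 6
P[6] = 3*max(3,2) = 3*3 = 9
P[7] = 2*max(5,6) = 2*6 = 12
P[8] = 2*max(6,9) = 2*9 = 18
P[9] = 3*max(6,9) = 3*9 = 27
P[10] = 2*max(8,18) = 2*18 = 36
P[11] = 2*max(9,27) = 2*27 = 54
P[12] = 3*max(9,27) = 3*27 = 81
P[13] = 2*max(11,54) = 2*54 = 108
P[14] = 2*max(12,81) = 2*81 = 162
P[15] = 3*max(12,81) = 3*81 = 243
P[16] = 2*max(14,162) = 2*162 = 324
P[17] = 2*max(15,243) = 2*243 = 486
P[18] = 3*max(15,243) = 3*243 = 729
P[19] = 2*max(17,486) = 2*486 = 972
One optimal split: 3 + 3 + 3 + 3 + 3 + 2 + 2; product 3*3*3*3*3*2*2 = 972.

972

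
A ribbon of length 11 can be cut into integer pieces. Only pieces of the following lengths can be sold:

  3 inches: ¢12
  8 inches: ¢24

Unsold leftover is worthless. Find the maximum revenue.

36

Let r[k] be the best obtainable value from length k. For each k, try every first piece i and keep the best of price[i] + r[k−i].
r[1] = 0
r[2] = 0
r[3] = 12
r[4] = 12
r[5] = 12
r[6] = 24  (first piece 3, then r[3]=12)
r[7] = 24
r[8] = max(12+12, 24+0) = 24
r[9] = max(12+24, 24+0) = 36
r[10] = max(12+24, 24+0) = 36
r[11] = max(12+24, 24+12) = 36
One optimal cutting: pieces 3 + 3 + 3 with 2 inches of scrap → ¢36.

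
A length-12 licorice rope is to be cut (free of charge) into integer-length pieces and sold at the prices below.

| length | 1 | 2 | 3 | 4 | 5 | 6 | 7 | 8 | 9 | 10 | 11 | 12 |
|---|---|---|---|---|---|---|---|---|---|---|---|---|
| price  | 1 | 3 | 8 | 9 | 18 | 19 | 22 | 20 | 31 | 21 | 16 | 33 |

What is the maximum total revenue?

40

Consider every possible first cut. r[k] is the best of p[i]+r[k−i] over all sellable i≤k.
r[1] = 1
r[2] = 3
r[3] = 8
r[4] = 9  (first piece 1, then r[3]=8)
r[5] = 18
r[6] = 19  (first piece 1, then r[5]=18)
r[7] = 22
r[8] = 26  (first piece 3, then r[5]=18)
r[9] = 31
r[10] = 36  (first piece 5, then r[5]=18)
r[11] = 37  (first piece 1, then r[10]=36)
r[12] = 40  (first piece 5, then r[7]=22)
One optimal cutting: 7 + 5 → ¢22 + ¢18 = ¢40.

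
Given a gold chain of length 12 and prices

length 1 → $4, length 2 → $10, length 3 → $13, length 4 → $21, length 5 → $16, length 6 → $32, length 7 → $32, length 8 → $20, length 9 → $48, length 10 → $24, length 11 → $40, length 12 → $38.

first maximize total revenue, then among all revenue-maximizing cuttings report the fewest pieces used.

Let r[k] be the best obtainable value from length k. For each k, try every first piece i and keep the best of price[i] + r[k−i].
r[1] = 4
r[2] = max(4+4, 10+0) = 10
r[3] = max(4+10, 10+4, 13+0) = 14
r[4] = max(4+14, 10+10, 13+4, 21+0) = 21
r[5] = max(4+21, 10+14, 13+10, 21+4, 16+0) = 25
r[6] = max(4+25, 10+21, 13+14, 21+10, 16+4, 32+0) = 32
r[7] = max(4+32, 10+25, 13+21, …, 32+4, 32+0) = 36
r[8] = max(4+36, 10+32, 13+25, …, 32+4, 20+0) = 42
r[9] = max(4+42, 10+36, 13+32, …, 20+4, 48+0) = 48
r[10] = max(4+48, 10+42, 13+36, …, 48+4, 24+0) = 53
r[11] = max(4+53, 10+48, 13+42, …, 24+4, 40+0) = 58
r[12] = max(4+58, 10+53, 13+48, …, 40+4, 38+0) = 64
Maximum revenue is $64.
Now minimize piece count subject to staying optimal: for each k, pieces[k] = 1 + min over i with p[i]+r[k−i]=r[k] of pieces[k−i].
pieces[9] = 1
pieces[10] = 2
pieces[11] = 2
pieces[12] = 2

2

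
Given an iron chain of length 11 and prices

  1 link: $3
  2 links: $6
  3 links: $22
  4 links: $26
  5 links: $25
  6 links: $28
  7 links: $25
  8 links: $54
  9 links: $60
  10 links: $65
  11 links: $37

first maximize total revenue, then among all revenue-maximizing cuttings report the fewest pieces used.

Build r[k] bottom-up: r[k] = max over allowed piece i of (p[i] + r[k−i]).
r[1] = 3
r[2] = max(3+3, 6+0) = 6
r[3] = max(3+6, 6+3, 22+0) = 22
r[4] = max(3+22, 6+6, 22+3, 26+0) = 26
r[5] = max(3+26, 6+22, 22+6, 26+3, 25+0) = 29
r[6] = max(3+29, 6+26, 22+22, 26+6, 25+3, 28+0) = 44
r[7] = max(3+44, 6+29, 22+26, …, 28+3, 25+0) = 48
r[8] = max(3+48, 6+44, 22+29, …, 25+3, 54+0) = 54
r[9] = max(3+54, 6+48, 22+44, …, 54+3, 60+0) = 66
r[10] = max(3+66, 6+54, 22+48, …, 60+3, 65+0) = 70
r[11] = max(3+70, 6+66, 22+54, …, 65+3, 37+0) = 76
Maximum revenue is $76.
Now minimize piece count subject to staying optimal: for each k, pieces[k] = 1 + min over i with p[i]+r[k−i]=r[k] of pieces[k−i].
pieces[8] = 1
pieces[9] = 3
pieces[10] = 3
pieces[11] = 2

2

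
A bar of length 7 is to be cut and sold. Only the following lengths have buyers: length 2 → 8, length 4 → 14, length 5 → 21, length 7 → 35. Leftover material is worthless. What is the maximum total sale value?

35

Build r[k] bottom-up: r[k] = max over allowed piece i of (p[i] + r[k−i]).
r[1] = 0
r[2] = 8
r[3] = 8
r[4] = max(8+8, 14+0) = 16
r[5] = max(8+8, 14+0, 21+0) = 21
r[6] = max(8+16, 14+8, 21+0) = 24
r[7] = max(8+21, 14+8, 21+8, 35+0) = 35
One optimal cutting: 7 → 35.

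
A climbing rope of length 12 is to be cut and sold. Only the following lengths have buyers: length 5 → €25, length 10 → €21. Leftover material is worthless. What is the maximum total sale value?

50

Build f[k] bottom-up: f[k] = max over allowed piece i of (p[i] + f[k−i]).
f[1] = 0
f[2] = 0
f[3] = 0
f[4] = 0
f[5] = 25
f[6] = 25
f[7] = 25
f[8] = 25
f[9] = 25
f[10] = 50  (first piece 5, then f[5]=25)
f[11] = 50
f[12] = 50
One optimal cutting: pieces 5 + 5 with 2 meters of scrap → €50.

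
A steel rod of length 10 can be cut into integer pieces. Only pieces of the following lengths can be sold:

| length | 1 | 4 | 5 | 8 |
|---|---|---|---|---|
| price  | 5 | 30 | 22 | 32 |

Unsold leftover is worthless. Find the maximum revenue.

70

Build f[k] bottom-up: f[k] = max over allowed piece i of (p[i] + f[k−i]).
f[1] = 5
f[2] = 10  (first piece 1, then f[1]=5)
f[3] = 15  (first piece 1, then f[2]=10)
f[4] = max(5+15, 30+0) = 30
f[5] = max(5+30, 30+5, 22+0) = 35
f[6] = max(5+35, 30+10, 22+5) = 40
f[7] = max(5+40, 30+15, 22+10) = 45
f[8] = max(5+45, 30+30, 22+15, 32+0) = 60
f[9] = max(5+60, 30+35, 22+30, 32+5) = 65
f[10] = max(5+65, 30+40, 22+35, 32+10) = 70
One optimal cutting: 4 + 4 + 1 + 1 → $70.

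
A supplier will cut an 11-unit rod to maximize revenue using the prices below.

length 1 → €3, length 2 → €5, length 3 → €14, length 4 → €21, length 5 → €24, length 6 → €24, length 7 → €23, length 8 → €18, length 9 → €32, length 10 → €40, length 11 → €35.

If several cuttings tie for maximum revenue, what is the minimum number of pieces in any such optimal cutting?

Let r[k] be the best obtainable value from length k. For each k, try every first piece i and keep the best of price[i] + r[k−i].
r[1] = 3
r[2] = max(3+3, 5+0) = 6
r[3] = max(3+6, 5+3, 14+0) = 14
r[4] = max(3+14, 5+6, 14+3, 21+0) = 21
r[5] = max(3+21, 5+14, 14+6, 21+3, 24+0) = 24
r[6] = max(3+24, 5+21, 14+14, 21+6, 24+3, 24+0) = 28
r[7] = max(3+28, 5+24, 14+21, …, 24+3, 23+0) = 35
r[8] = max(3+35, 5+28, 14+24, …, 23+3, 18+0) = 42
r[9] = max(3+42, 5+35, 14+28, …, 18+3, 32+0) = 45
r[10] = max(3+45, 5+42, 14+35, …, 32+3, 40+0) = 49
r[11] = max(3+49, 5+45, 14+42, …, 40+3, 35+0) = 56
Maximum revenue is €56.
Now minimize piece count subject to staying optimal: for each k, pieces[k] = 1 + min over i with p[i]+r[k−i]=r[k] of pieces[k−i].
pieces[8] = 2
pieces[9] = 2
pieces[10] = 3
pieces[11] = 3

3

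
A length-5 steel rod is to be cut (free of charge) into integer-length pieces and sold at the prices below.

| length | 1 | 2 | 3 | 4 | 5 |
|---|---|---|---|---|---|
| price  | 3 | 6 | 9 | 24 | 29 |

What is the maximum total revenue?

29

Consider every possible first cut. v[k] is the best of p[i]+v[k−i] over all sellable i≤k.
v[1] = 3
v[2] = 6  (first piece 1, then v[1]=3)
v[3] = 9  (first piece 1, then v[2]=6)
v[4] = 24
v[5] = 29
Best is to sell the whole 5-unit piece uncut for $29.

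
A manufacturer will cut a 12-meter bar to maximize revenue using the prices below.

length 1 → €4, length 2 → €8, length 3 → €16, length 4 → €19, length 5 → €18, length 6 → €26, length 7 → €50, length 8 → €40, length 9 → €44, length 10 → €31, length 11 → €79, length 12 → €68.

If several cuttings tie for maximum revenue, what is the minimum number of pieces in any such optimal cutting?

Consider every possible first cut. r[k] is the best of p[i]+r[k−i] over all sellable i≤k.
r[1] = 4
r[2] = 8  (first piece 1, then r[1]=4)
r[3] = 16
r[4] = 20  (first piece 1, then r[3]=16)
r[5] = 24  (first piece 1, then r[4]=20)
r[6] = 32  (first piece 3, then r[3]=16)
r[7] = 50
r[8] = 54  (first piece 1, then r[7]=50)
r[9] = 58  (first piece 1, then r[8]=54)
r[10] = 66  (first piece 3, then r[7]=50)
r[11] = 79
r[12] = 83  (first piece 1, then r[11]=79)
Maximum revenue is €83.
Now minimize piece count subject to staying optimal: for each k, pieces[k] = 1 + min over i with p[i]+r[k−i]=r[k] of pieces[k−i].
pieces[9] = 2
pieces[10] = 2
pieces[11] = 1
pieces[12] = 2

2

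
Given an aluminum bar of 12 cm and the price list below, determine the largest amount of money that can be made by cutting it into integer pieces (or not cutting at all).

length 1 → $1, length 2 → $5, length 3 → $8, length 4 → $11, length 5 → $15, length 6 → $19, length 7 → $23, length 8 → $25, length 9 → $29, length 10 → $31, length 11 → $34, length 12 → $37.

Let R[k] be the best obtainable value from length k. For each k, try every first piece i and keep the best of price[i] + R[k−i].
R[1] = 1
R[2] = 5
R[3] = 8
R[4] = 11
R[5] = 15
R[6] = 19
R[7] = 23
R[8] = 25
R[9] = 29
R[10] = 31  (first piece 3, then R[7]=23)
R[11] = 34  (first piece 2, then R[9]=29)
R[12] = 38  (first piece 5, then R[7]=23)
One optimal cutting: 7 + 5 → $23 + $15 = $38.

38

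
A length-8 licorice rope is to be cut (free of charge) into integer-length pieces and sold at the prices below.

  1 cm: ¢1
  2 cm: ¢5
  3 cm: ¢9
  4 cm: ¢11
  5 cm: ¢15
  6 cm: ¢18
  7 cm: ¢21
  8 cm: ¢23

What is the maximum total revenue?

24

Consider every possible first cut. R[k] is the best of p[i]+R[k−i] over all sellable i≤k.
R[1] = 1
R[2] = 5
R[3] = 9
R[4] = 11
R[5] = 15
R[6] = 18  (first piece 3, then R[3]=9)
R[7] = 21
R[8] = 24  (first piece 3, then R[5]=15)
One optimal cutting: 5 + 3 → ¢15 + ¢9 = ¢24.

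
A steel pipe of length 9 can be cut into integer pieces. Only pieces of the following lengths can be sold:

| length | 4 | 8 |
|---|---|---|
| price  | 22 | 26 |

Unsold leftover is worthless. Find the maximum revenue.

44

Build f[k] bottom-up: f[k] = max over allowed piece i of (p[i] + f[k−i]).
f[1] = 0
f[2] = 0
f[3] = 0
f[4] = 22
f[5] = 22
f[6] = 22
f[7] = 22
f[8] = max(22+22, 26+0) = 44
f[9] = max(22+22, 26+0) = 44
One optimal cutting: pieces 4 + 4 with 1 meter of scrap → $44.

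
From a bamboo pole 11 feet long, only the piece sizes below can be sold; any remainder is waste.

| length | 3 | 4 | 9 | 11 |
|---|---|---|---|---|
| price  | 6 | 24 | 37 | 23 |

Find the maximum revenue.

54

Build r[k] bottom-up: r[k] = max over allowed piece i of (p[i] + r[k−i]).
r[1] = 0
r[2] = 0
r[3] = 6
r[4] = max(6+0, 24+0) = 24
r[5] = max(6+0, 24+0) = 24
r[6] = max(6+6, 24+0) = 24
r[7] = max(6+24, 24+6) = 30
r[8] = max(6+24, 24+24) = 48
r[9] = max(6+24, 24+24, 37+0) = 48
r[10] = max(6+30, 24+24, 37+0) = 48
r[11] = max(6+48, 24+30, 37+0, 23+0) = 54
One optimal cutting: 4 + 4 + 3 → $54.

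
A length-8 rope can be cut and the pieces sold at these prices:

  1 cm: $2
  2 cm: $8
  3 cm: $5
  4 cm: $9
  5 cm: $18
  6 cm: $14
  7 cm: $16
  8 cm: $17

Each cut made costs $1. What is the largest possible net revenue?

Let r[k] be the best obtainable value from length k. For each k, try every first piece i and keep the best of price[i] + r[k−i] minus the 1 cut fee when i<k.
r[1] = 2
r[2] = max(2+2-1, 8+0) = 8
r[3] = max(2+8-1, 8+2-1, 5+0) = 9
r[4] = max(2+9-1, 8+8-1, 5+2-1, 9+0) = 15
r[5] = max(2+15-1, 8+9-1, 5+8-1, 9+2-1, 18+0) = 18
r[6] = max(2+18-1, 8+15-1, 5+9-1, 9+8-1, 18+2-1, 14+0) = 22
r[7] = max(2+22-1, 8+18-1, 5+15-1, …, 14+2-1, 16+0) = 25
r[8] = max(2+25-1, 8+22-1, 5+18-1, …, 16+2-1, 17+0) = 29
One optimal plan: pieces 2 + 2 + 2 + 2 (3 cuts) → $32 − $3 = $29.

29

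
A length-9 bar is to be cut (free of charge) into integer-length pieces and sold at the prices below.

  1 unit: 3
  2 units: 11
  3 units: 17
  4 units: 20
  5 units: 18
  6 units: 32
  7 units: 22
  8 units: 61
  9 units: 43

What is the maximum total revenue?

Let r[k] be the best obtainable value from length k. For each k, try every first piece i and keep the best of price[i] + r[k−i].
r[1] = 3
r[2] = 11
r[3] = 17
r[4] = 22  (first piece 2, then r[2]=11)
r[5] = 28  (first piece 2, then r[3]=17)
r[6] = 34  (first piece 3, then r[3]=17)
r[7] = 39  (first piece 2, then r[5]=28)
r[8] = 61
r[9] = 64  (first piece 1, then r[8]=61)
One optimal cutting: 8 + 1 → 61 + 3 = 64.

64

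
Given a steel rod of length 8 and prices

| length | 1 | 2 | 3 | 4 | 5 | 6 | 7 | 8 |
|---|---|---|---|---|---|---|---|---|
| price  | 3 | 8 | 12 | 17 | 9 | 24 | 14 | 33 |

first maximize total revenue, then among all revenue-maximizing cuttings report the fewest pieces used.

Build r[k] bottom-up: r[k] = max over allowed piece i of (p[i] + r[k−i]).
r[1] = 3
r[2] = max(3+3, 8+0) = 8
r[3] = max(3+8, 8+3, 12+0) = 12
r[4] = max(3+12, 8+8, 12+3, 17+0) = 17
r[5] = max(3+17, 8+12, 12+8, 17+3, 9+0) = 20
r[6] = max(3+20, 8+17, 12+12, 17+8, 9+3, 24+0) = 25
r[7] = max(3+25, 8+20, 12+17, …, 24+3, 14+0) = 29
r[8] = max(3+29, 8+25, 12+20, …, 14+3, 33+0) = 34
Maximum revenue is $34.
Now minimize piece count subject to staying optimal: for each k, pieces[k] = 1 + min over i with p[i]+r[k−i]=r[k] of pieces[k−i].
pieces[5] = 2
pieces[6] = 2
pieces[7] = 2
pieces[8] = 2

2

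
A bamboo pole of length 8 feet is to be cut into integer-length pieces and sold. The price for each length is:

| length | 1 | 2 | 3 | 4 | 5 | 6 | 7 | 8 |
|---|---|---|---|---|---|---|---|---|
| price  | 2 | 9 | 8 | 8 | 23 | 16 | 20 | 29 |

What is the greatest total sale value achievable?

36

Consider every possible first cut. best[k] is the best of p[i]+best[k−i] over all sellable i≤k.
best[1] = 2
best[2] = 9
best[3] = 11  (first piece 1, then best[2]=9)
best[4] = 18  (first piece 2, then best[2]=9)
best[5] = 23
best[6] = 27  (first piece 2, then best[4]=18)
best[7] = 32  (first piece 2, then best[5]=23)
best[8] = 36  (first piece 2, then best[6]=27)
One optimal cutting: 2 + 2 + 2 + 2 → $9 + $9 + $9 + $9 = $36.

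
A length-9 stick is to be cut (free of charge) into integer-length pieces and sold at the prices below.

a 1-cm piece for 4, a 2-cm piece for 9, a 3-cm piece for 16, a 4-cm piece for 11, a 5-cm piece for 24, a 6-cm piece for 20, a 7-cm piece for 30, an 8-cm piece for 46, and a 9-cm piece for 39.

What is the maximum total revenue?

50

Let r[k] be the best obtainable value from length k. For each k, try every first piece i and keep the best of price[i] + r[k−i].
r[1] = 4
r[2] = 9
r[3] = 16
r[4] = 20  (first piece 1, then r[3]=16)
r[5] = 25  (first piece 2, then r[3]=16)
r[6] = 32  (first piece 3, then r[3]=16)
r[7] = 36  (first piece 1, then r[6]=32)
r[8] = 46
r[9] = 50  (first piece 1, then r[8]=46)
One optimal cutting: 8 + 1 → 46 + 4 = 50.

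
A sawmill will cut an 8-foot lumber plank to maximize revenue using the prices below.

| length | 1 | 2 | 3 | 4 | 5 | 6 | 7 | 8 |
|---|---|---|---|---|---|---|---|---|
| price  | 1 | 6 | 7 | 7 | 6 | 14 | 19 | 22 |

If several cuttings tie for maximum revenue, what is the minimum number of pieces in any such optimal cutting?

4

Build r[k] bottom-up: r[k] = max over allowed piece i of (p[i] + r[k−i]).
r[1] = 1
r[2] = 6
r[3] = 7  (first piece 1, then r[2]=6)
r[4] = 12  (first piece 2, then r[2]=6)
r[5] = 13  (first piece 1, then r[4]=12)
r[6] = 18  (first piece 2, then r[4]=12)
r[7] = 19  (first piece 1, then r[6]=18)
r[8] = 24  (first piece 2, then r[6]=18)
Maximum revenue is $24.
Now minimize piece count subject to staying optimal: for each k, pieces[k] = 1 + min over i with p[i]+r[k−i]=r[k] of pieces[k−i].
pieces[5] = 2
pieces[6] = 3
pieces[7] = 1
pieces[8] = 4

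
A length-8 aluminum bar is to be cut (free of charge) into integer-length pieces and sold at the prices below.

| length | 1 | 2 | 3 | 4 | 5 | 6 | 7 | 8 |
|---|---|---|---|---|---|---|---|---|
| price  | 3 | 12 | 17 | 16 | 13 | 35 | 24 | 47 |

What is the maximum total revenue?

48

Let r[k] be the best obtainable value from length k. For each k, try every first piece i and keep the best of price[i] + r[k−i].
r[1] = 3
r[2] = 12
r[3] = 17
r[4] = 24  (first piece 2, then r[2]=12)
r[5] = 29  (first piece 2, then r[3]=17)
r[6] = 36  (first piece 2, then r[4]=24)
r[7] = 41  (first piece 2, then r[5]=29)
r[8] = 48  (first piece 2, then r[6]=36)
One optimal cutting: 2 + 2 + 2 + 2 → $12 + $12 + $12 + $12 = $48.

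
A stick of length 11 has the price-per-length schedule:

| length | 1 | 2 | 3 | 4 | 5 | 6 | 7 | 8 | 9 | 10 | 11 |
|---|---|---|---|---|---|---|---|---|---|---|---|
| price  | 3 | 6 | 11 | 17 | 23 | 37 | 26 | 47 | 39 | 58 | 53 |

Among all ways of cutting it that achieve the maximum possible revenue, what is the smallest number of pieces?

Consider every possible first cut. r[k] is the best of p[i]+r[k−i] over all sellable i≤k.
r[1] = 3
r[2] = 6  (first piece 1, then r[1]=3)
r[3] = 11
r[4] = 17
r[5] = 23
r[6] = 37
r[7] = 40  (first piece 1, then r[6]=37)
r[8] = 47
r[9] = 50  (first piece 1, then r[8]=47)
r[10] = 58
r[11] = 61  (first piece 1, then r[10]=58)
Maximum revenue is 61.
Now minimize piece count subject to staying optimal: for each k, pieces[k] = 1 + min over i with p[i]+r[k−i]=r[k] of pieces[k−i].
pieces[8] = 1
pieces[9] = 2
pieces[10] = 1
pieces[11] = 2

2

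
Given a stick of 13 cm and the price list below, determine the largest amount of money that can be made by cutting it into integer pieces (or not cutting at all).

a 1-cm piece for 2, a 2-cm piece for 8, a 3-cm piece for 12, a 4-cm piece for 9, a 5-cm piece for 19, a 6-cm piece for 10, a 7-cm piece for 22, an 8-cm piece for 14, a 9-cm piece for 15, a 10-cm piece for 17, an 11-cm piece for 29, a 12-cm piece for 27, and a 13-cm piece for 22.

52

Consider every possible first cut. v[k] is the best of p[i]+v[k−i] over all sellable i≤k.
v[1] = 2
v[2] = 8
v[3] = 12
v[4] = 16  (first piece 2, then v[2]=8)
v[5] = 20  (first piece 2, then v[3]=12)
v[6] = 24  (first piece 2, then v[4]=16)
v[7] = 28  (first piece 2, then v[5]=20)
v[8] = 32  (first piece 2, then v[6]=24)
v[9] = 36  (first piece 2, then v[7]=28)
v[10] = 40  (first piece 2, then v[8]=32)
v[11] = 44  (first piece 2, then v[9]=36)
v[12] = 48  (first piece 2, then v[10]=40)
v[13] = 52  (first piece 2, then v[11]=44)
One optimal cutting: 3 + 2 + 2 + 2 + 2 + 2 → 12 + 8 + 8 + 8 + 8 + 8 = 52.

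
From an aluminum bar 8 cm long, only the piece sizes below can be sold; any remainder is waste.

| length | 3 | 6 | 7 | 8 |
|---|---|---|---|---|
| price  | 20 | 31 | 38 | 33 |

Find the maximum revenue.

Let r[k] be the best obtainable value from length k. For each k, try every first piece i and keep the best of price[i] + r[k−i].
r[1] = 0
r[2] = 0
r[3] = 20
r[4] = 20
r[5] = 20
r[6] = 40  (first piece 3, then r[3]=20)
r[7] = 40
r[8] = 40
One optimal cutting: pieces 3 + 3 with 2 cm of scrap → $40.

40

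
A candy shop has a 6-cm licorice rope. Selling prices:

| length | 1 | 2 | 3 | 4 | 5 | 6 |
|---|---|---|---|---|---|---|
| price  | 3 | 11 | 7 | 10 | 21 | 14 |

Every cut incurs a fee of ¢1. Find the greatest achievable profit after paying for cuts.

31

Consider every possible first cut. net[k] is the best of p[i]+net[k−i] over all sellable i≤k, charging 1 whenever i<k.
net[1] = 3
net[2] = max(3+3-1, 11+0) = 11
net[3] = max(3+11-1, 11+3-1, 7+0) = 13
net[4] = max(3+13-1, 11+11-1, 7+3-1, 10+0) = 21
net[5] = max(3+21-1, 11+13-1, 7+11-1, 10+3-1, 21+0) = 23
net[6] = max(3+23-1, 11+21-1, 7+13-1, 10+11-1, 21+3-1, 14+0) = 31
One optimal plan: pieces 2 + 2 + 2 (2 cuts) → ¢33 − ¢2 = ¢31.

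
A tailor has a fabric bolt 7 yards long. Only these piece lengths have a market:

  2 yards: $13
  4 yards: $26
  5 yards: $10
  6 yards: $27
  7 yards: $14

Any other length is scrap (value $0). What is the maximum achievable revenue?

Consider every possible first cut. r[k] is the best of p[i]+r[k−i] over all sellable i≤k.
r[1] = 0
r[2] = 13
r[3] = 13
r[4] = 26  (first piece 2, then r[2]=13)
r[5] = 26
r[6] = 39  (first piece 2, then r[4]=26)
r[7] = 39
One optimal cutting: pieces 2 + 2 + 2 with 1 yard of scrap → $39.

39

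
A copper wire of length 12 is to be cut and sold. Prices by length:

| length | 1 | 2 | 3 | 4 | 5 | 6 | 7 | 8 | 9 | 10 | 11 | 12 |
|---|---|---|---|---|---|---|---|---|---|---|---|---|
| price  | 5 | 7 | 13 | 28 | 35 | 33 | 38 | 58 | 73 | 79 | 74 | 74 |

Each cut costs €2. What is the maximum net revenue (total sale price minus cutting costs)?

85

Let net[k] be the best obtainable value from length k. For each k, try every first piece i and keep the best of price[i] + net[k−i] minus the 2 cut fee when i<k.
net[1] = 5
net[2] = max(5+5-2, 7+0) = 8
net[3] = max(5+8-2, 7+5-2, 13+0) = 13
net[4] = max(5+13-2, 7+8-2, 13+5-2, 28+0) = 28
net[5] = max(5+28-2, 7+13-2, 13+8-2, 28+5-2, 35+0) = 35
net[6] = max(5+35-2, 7+28-2, 13+13-2, 28+8-2, 35+5-2, 33+0) = 38
net[7] = max(5+38-2, 7+35-2, 13+28-2, …, 33+5-2, 38+0) = 41
net[8] = max(5+41-2, 7+38-2, 13+35-2, …, 38+5-2, 58+0) = 58
net[9] = max(5+58-2, 7+41-2, 13+38-2, …, 58+5-2, 73+0) = 73
net[10] = max(5+73-2, 7+58-2, 13+41-2, …, 73+5-2, 79+0) = 79
net[11] = max(5+79-2, 7+73-2, 13+58-2, …, 79+5-2, 74+0) = 82
net[12] = max(5+82-2, 7+79-2, 13+73-2, …, 74+5-2, 74+0) = 85
One optimal plan: pieces 10 + 1 + 1 (2 cuts) → €89 − €4 = €85.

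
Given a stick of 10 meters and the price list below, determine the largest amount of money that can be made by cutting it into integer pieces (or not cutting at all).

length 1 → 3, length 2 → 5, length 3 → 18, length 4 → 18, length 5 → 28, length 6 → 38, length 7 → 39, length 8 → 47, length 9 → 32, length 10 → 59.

59

Build v[k] bottom-up: v[k] = max over allowed piece i of (p[i] + v[k−i]).
v[1] = 3
v[2] = max(3+3, 5+0) = 6
v[3] = max(3+6, 5+3, 18+0) = 18
v[4] = max(3+18, 5+6, 18+3, 18+0) = 21
v[5] = max(3+21, 5+18, 18+6, 18+3, 28+0) = 28
v[6] = max(3+28, 5+21, 18+18, 18+6, 28+3, 38+0) = 38
v[7] = max(3+38, 5+28, 18+21, …, 38+3, 39+0) = 41
v[8] = max(3+41, 5+38, 18+28, …, 39+3, 47+0) = 47
v[9] = max(3+47, 5+41, 18+38, …, 47+3, 32+0) = 56
v[10] = max(3+56, 5+47, 18+41, …, 32+3, 59+0) = 59
One optimal cutting: 6 + 3 + 1 → 38 + 18 + 3 = 59.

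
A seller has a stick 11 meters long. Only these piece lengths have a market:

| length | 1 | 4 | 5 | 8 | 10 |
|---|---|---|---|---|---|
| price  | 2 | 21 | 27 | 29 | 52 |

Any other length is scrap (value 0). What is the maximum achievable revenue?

56

Consider every possible first cut. best[k] is the best of p[i]+best[k−i] over all sellable i≤k.
best[1] = 2
best[2] = 4  (first piece 1, then best[1]=2)
best[3] = 6  (first piece 1, then best[2]=4)
best[4] = max(2+6, 21+0) = 21
best[5] = max(2+21, 21+2, 27+0) = 27
best[6] = max(2+27, 21+4, 27+2) = 29
best[7] = max(2+29, 21+6, 27+4) = 31
best[8] = max(2+31, 21+21, 27+6, 29+0) = 42
best[9] = max(2+42, 21+27, 27+21, 29+2) = 48
best[10] = max(2+48, 21+29, 27+27, 29+4, 52+0) = 54
best[11] = max(2+54, 21+31, 27+29, 29+6, 52+2) = 56
One optimal cutting: 5 + 5 + 1 → 56.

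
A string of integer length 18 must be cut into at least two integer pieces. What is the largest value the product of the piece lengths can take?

Let prod[k] be the best product for length k (with at least one cut). For each first piece i, the rest contributes max(k−i, prod[k−i]).
Small cases: prod[2]=1, prod[3]=2, prod[4]=4, prod[5]=6, prod[6]=9, prod[7]=12, prod[8]=18, prod[9]=27, prod[10]=36, prod[11]=54, prod[12]=81, prod[13]=108.
prod[14] = 2×max(12,81) = 2×81 = 162
prod[15] = 3×max(12,81) = 3×81 = 243
prod[16] = 2×max(14,162) = 2×162 = 324
prod[17] = 2×max(15,243) = 2×243 = 486
prod[18] = 3×max(15,243) = 3×243 = 729
One optimal split: 3 + 3 + 3 + 3 + 3 + 3; product 3×3×3×3×3×3 = 729.

729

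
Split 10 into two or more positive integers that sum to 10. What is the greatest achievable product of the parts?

Fill prod[k] for k=2..10: at each k try every first piece i and multiply by the better of (k−i) uncut or prod[k−i].
Small cases: prod[2]=1, prod[3]=2.
prod[4] = 2×max(2,1) = 2×2 = 4
prod[5] = 2×max(3,2) = 2×3 = 6
prod[6] = 3×max(3,2) = 3×3 = 9
prod[7] = 2×max(5,6) = 2×6 = 12
prod[8] = 2×max(6,9) = 2×9 = 18
prod[9] = 3×max(6,9) = 3×9 = 27
prod[10] = 2×max(8,18) = 2×18 = 36
One optimal split: 3 + 3 + 2 + 2; product 3×3×2×2 = 36.

36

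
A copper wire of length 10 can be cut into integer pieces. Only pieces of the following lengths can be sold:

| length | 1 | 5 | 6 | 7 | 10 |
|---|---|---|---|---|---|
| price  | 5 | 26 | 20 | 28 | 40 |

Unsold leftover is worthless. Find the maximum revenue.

Let best[k] be the best obtainable value from length k. For each k, try every first piece i and keep the best of price[i] + best[k−i].
best[1] = 5
best[2] = 10  (first piece 1, then best[1]=5)
best[3] = 15  (first piece 1, then best[2]=10)
best[4] = 20  (first piece 1, then best[3]=15)
best[5] = 26
best[6] = 31  (first piece 1, then best[5]=26)
best[7] = 36  (first piece 1, then best[6]=31)
best[8] = 41  (first piece 1, then best[7]=36)
best[9] = 46  (first piece 1, then best[8]=41)
best[10] = 52  (first piece 5, then best[5]=26)
One optimal cutting: 5 + 5 → €52.

52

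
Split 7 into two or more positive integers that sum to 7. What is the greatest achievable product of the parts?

Let prod[k] be the best product for length k (with at least one cut). For each first piece i, the rest contributes max(k−i, prod[k−i]).
prod[2] = 1·max(1,0) = 1·1 = 1
prod[3] = max(1·2, 2·1) = 2
prod[4] = max(1·3, 2·2, 3·1) = 4
prod[5] = max(1·4, 2·3, 3·2, 4·1) = 6
prod[6] = max(1·6, 2·4, 3·3, 4·2, 5·1) = 9
prod[7] = max(1·9, 2·6, 3·4, 4·3, 5·2, 6·1) = 12
One optimal split: 3 + 2 + 2; product 3·2·2 = 12.

12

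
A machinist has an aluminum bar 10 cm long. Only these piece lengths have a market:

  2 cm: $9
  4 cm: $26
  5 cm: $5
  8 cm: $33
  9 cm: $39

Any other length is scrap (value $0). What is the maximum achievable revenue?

Build best[k] bottom-up: best[k] = max over allowed piece i of (p[i] + best[k−i]).
best[1] = 0
best[2] = 9
best[3] = 9
best[4] = 26
best[5] = 26
best[6] = 35  (first piece 2, then best[4]=26)
best[7] = 35
best[8] = 52  (first piece 4, then best[4]=26)
best[9] = 52
best[10] = 61  (first piece 2, then best[8]=52)
One optimal cutting: 4 + 4 + 2 → $61.

61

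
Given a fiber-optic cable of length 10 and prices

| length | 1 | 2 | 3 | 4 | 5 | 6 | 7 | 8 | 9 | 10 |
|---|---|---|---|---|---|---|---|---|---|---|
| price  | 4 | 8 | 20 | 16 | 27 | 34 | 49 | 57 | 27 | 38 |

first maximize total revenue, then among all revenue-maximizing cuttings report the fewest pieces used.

Let r[k] be the best obtainable value from length k. For each k, try every first piece i and keep the best of price[i] + r[k−i].
r[1] = 4
r[2] = 8  (first piece 1, then r[1]=4)
r[3] = 20
r[4] = 24  (first piece 1, then r[3]=20)
r[5] = 28  (first piece 1, then r[4]=24)
r[6] = 40  (first piece 3, then r[3]=20)
r[7] = 49
r[8] = 57
r[9] = 61  (first piece 1, then r[8]=57)
r[10] = 69  (first piece 3, then r[7]=49)
Maximum revenue is $69.
Now minimize piece count subject to staying optimal: for each k, pieces[k] = 1 + min over i with p[i]+r[k−i]=r[k] of pieces[k−i].
pieces[7] = 1
pieces[8] = 1
pieces[9] = 2
pieces[10] = 2

2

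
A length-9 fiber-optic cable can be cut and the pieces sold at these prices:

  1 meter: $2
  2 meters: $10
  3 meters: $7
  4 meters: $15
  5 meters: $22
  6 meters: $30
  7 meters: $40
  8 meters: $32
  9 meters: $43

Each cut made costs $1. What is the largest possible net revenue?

49

Let r[k] be the best obtainable value from length k. For each k, try every first piece i and keep the best of price[i] + r[k−i] minus the 1 cut fee when i<k.
r[1] = 2
r[2] = 10
r[3] = 11  (first piece 1, then r[2]=10)
r[4] = 19  (first piece 2, then r[2]=10)
r[5] = 22
r[6] = 30
r[7] = 40
r[8] = 41  (first piece 1, then r[7]=40)
r[9] = 49  (first piece 2, then r[7]=40)
One optimal plan: pieces 7 + 2 (1 cut) → $50 − $1 = $49.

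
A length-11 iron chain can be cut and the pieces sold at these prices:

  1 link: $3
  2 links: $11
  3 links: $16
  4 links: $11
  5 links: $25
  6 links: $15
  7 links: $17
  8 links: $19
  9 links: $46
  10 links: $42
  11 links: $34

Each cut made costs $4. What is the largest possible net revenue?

Build r[k] bottom-up: r[k] = max over allowed piece i of (p[i] + r[k−i]) − 4 per cut.
r[1] = 3
r[2] = max(3+3-4, 11+0) = 11
r[3] = max(3+11-4, 11+3-4, 16+0) = 16
r[4] = max(3+16-4, 11+11-4, 16+3-4, 11+0) = 18
r[5] = max(3+18-4, 11+16-4, 16+11-4, 11+3-4, 25+0) = 25
r[6] = max(3+25-4, 11+18-4, 16+16-4, 11+11-4, 25+3-4, 15+0) = 28
r[7] = max(3+28-4, 11+25-4, 16+18-4, …, 15+3-4, 17+0) = 32
r[8] = max(3+32-4, 11+28-4, 16+25-4, …, 17+3-4, 19+0) = 37
r[9] = max(3+37-4, 11+32-4, 16+28-4, …, 19+3-4, 46+0) = 46
r[10] = max(3+46-4, 11+37-4, 16+32-4, …, 46+3-4, 42+0) = 46
r[11] = max(3+46-4, 11+46-4, 16+37-4, …, 42+3-4, 34+0) = 53
One optimal plan: pieces 9 + 2 (1 cut) → $57 − $4 = $53.

53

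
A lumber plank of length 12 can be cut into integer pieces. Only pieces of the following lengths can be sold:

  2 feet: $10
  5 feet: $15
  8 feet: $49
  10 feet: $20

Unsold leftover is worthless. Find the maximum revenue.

Build best[k] bottom-up: best[k] = max over allowed piece i of (p[i] + best[k−i]).
best[1] = 0
best[2] = 10
best[3] = 10
best[4] = 20  (first piece 2, then best[2]=10)
best[5] = 20
best[6] = 30  (first piece 2, then best[4]=20)
best[7] = 30
best[8] = 49
best[9] = 49
best[10] = 59  (first piece 2, then best[8]=49)
best[11] = 59
best[12] = 69  (first piece 2, then best[10]=59)
One optimal cutting: 8 + 2 + 2 → $69.

69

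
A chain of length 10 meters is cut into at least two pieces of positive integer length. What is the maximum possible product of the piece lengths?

Define m[k] = max over 1≤i<k of i · max(k−i, m[k−i]); the inner max lets the remainder stay uncut if that's better.
Small cases: m[2]=1, m[3]=2.
m[4] = 2·max(2,1) = 2·2 = 4
m[5] = 2·max(3,2) = 2·3 = 6
m[6] = 3·max(3,2) = 3·3 = 9
m[7] = 2·max(5,6) = 2·6 = 12
m[8] = 2·max(6,9) = 2·9 = 18
m[9] = 3·max(6,9) = 3·9 = 27
m[10] = 2·max(8,18) = 2·18 = 36
One optimal split: 3 + 3 + 2 + 2; product 3·3·2·2 = 36.

36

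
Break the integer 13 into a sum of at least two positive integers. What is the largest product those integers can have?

Define P[k] = max over 1≤i<k of i · max(k−i, P[k−i]); the inner max lets the remainder stay uncut if that's better.
P[2] = 1·max(1,0) = 1·1 = 1
P[3] = 1·max(2,1) = 1·2 = 2
P[4] = 2·max(2,1) = 2·2 = 4
P[5] = 2·max(3,2) = 2·3 = 6
P[6] = 3·max(3,2) = 3·3 = 9
P[7] = 2·max(5,6) = 2·6 = 12
P[8] = 2·max(6,9) = 2·9 = 18
P[9] = 3·max(6,9) = 3·9 = 27
P[10] = 2·max(8,18) = 2·18 = 36
P[11] = 2·max(9,27) = 2·27 = 54
P[12] = 3·max(9,27) = 3·27 = 81
P[13] = 2·max(11,54) = 2·54 = 108
One optimal split: 3 + 3 + 3 + 2 + 2; product 3·3·3·2·2 = 108.

108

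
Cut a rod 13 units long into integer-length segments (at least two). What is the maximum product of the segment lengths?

Define g[k] = max over 1≤i<k of i · max(k−i, g[k−i]); the inner max lets the remainder stay uncut if that's better.
g[2] = 1·max(1,0) = 1·1 = 1
g[3] = 1·max(2,1) = 1·2 = 2
g[4] = 2·max(2,1) = 2·2 = 4
g[5] = 2·max(3,2) = 2·3 = 6
g[6] = 3·max(3,2) = 3·3 = 9
g[7] = 2·max(5,6) = 2·6 = 12
g[8] = 2·max(6,9) = 2·9 = 18
g[9] = 3·max(6,9) = 3·9 = 27
g[10] = 2·max(8,18) = 2·18 = 36
g[11] = 2·max(9,27) = 2·27 = 54
g[12] = 3·max(9,27) = 3·27 = 81
g[13] = 2·max(11,54) = 2·54 = 108
One optimal split: 3 + 3 + 3 + 2 + 2; product 3·3·3·2·2 = 108.

108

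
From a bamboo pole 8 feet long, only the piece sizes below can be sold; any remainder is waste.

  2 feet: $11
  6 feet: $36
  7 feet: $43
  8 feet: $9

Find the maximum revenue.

47

Consider every possible first cut. f[k] is the best of p[i]+f[k−i] over all sellable i≤k.
f[1] = 0
f[2] = 11
f[3] = 11
f[4] = 22  (first piece 2, then f[2]=11)
f[5] = 22
f[6] = max(11+22, 36+0) = 36
f[7] = max(11+22, 36+0, 43+0) = 43
f[8] = max(11+36, 36+11, 43+0, 9+0) = 47
One optimal cutting: 6 + 2 → $47.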